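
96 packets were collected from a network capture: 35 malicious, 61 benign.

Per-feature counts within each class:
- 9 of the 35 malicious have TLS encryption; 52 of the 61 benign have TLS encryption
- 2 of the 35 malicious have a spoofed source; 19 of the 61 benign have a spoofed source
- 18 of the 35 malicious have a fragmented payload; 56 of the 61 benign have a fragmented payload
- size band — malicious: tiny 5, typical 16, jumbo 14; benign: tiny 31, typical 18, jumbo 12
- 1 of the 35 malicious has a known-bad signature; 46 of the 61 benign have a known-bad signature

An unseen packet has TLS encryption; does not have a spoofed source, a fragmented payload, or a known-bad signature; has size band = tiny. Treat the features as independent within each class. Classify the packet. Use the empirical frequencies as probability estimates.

malicious

malicious: (35/96) × (9/35) × (33/35) × (17/35) × (5/35) × (34/35) ≈ 0.00595814
benign: (61/96) × (52/61) × (42/61) × (5/61) × (31/61) × (15/61) ≈ 0.00382019
Highest score → malicious.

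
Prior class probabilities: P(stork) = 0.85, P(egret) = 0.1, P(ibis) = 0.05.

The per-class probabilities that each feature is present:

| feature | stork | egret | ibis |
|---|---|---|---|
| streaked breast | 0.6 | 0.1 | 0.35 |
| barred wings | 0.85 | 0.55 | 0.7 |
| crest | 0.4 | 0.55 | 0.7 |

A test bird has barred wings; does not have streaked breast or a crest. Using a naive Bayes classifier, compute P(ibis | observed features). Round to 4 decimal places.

0.0337

stork: 0.85 × (1−0.6) × 0.85 × (1−0.4) = 0.1734
egret: 0.1 × (1−0.1) × 0.55 × (1−0.55) = 0.022275
ibis: 0.05 × (1−0.35) × 0.7 × (1−0.7) = 0.006825
P(ibis | x) = 0.006825 / 0.2025 ≈ 0.0337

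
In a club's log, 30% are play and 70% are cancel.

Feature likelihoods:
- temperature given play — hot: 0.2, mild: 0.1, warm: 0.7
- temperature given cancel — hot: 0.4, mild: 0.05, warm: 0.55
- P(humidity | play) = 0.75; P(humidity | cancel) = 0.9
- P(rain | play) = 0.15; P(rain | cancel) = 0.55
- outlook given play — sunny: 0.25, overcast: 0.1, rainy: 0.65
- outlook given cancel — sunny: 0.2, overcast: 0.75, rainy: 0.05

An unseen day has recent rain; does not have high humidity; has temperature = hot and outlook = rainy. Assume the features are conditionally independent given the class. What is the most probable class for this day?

play

play: 0.3 × 0.2 × (1−0.75) × 0.15 × 0.65 = 0.0014625
cancel: 0.7 × 0.4 × (1−0.9) × 0.55 × 0.05 = 0.00077
Highest score → play.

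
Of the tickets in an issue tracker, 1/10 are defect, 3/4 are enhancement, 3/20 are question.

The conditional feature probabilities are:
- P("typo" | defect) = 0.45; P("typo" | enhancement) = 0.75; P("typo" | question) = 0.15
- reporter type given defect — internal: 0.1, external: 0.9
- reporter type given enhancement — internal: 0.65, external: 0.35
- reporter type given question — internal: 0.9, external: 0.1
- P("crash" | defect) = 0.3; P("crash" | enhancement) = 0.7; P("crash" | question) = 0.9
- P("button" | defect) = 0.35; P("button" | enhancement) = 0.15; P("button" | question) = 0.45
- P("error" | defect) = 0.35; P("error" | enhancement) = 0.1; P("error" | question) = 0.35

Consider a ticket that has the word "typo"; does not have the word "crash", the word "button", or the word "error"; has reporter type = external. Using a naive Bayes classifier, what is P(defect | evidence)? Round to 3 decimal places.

0.209

defect: 0.1 × 0.45 × 0.9 × (1−0.3) × (1−0.35) × (1−0.35) = 0.011977875
enhancement: 0.75 × 0.75 × 0.35 × (1−0.7) × (1−0.15) × (1−0.1) = 0.0451828125
question: 0.15 × 0.15 × 0.1 × (1−0.9) × (1−0.45) × (1−0.35) = 0.0000804375
P(defect | x) = 0.011977875 / 0.057241125 ≈ 0.209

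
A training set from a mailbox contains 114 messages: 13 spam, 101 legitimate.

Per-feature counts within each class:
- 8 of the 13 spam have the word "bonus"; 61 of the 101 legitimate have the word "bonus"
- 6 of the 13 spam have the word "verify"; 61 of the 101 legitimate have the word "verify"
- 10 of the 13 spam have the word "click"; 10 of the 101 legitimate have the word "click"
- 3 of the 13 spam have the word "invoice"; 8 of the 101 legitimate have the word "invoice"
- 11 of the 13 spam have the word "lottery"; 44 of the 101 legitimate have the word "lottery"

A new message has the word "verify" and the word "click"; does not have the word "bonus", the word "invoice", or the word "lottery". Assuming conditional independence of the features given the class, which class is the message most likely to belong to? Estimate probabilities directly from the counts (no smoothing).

spam: (13/114) × (5/13) × (6/13) × (10/13) × (10/13) × (2/13) ≈ 0.00184278
legitimate: (101/114) × (40/101) × (61/101) × (10/101) × (93/101) × (57/101) ≈ 0.0109033
Highest score → legitimate.

legitimate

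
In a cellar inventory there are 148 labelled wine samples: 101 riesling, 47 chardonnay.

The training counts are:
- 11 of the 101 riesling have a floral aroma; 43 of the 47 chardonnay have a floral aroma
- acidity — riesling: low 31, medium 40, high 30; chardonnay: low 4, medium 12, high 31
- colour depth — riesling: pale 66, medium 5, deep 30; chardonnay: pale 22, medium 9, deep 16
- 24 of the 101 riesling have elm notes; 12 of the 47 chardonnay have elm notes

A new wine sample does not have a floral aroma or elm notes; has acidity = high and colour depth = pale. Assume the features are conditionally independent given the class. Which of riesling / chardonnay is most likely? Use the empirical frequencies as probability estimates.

riesling

riesling: (101/148) × (90/101) × (30/101) × (66/101) × (77/101) ≈ 0.0899855
chardonnay: (47/148) × (4/47) × (31/47) × (22/47) × (35/47) ≈ 0.0062138
Highest score → riesling.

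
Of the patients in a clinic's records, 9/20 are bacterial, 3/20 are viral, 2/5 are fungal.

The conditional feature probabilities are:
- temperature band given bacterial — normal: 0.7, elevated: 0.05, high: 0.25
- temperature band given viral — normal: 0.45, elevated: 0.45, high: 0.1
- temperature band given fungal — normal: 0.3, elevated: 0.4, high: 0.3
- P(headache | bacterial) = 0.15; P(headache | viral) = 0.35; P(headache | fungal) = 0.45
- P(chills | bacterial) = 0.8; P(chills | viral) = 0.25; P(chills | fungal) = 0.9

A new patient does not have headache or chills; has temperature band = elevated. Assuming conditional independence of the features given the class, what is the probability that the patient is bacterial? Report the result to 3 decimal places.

0.084

bacterial: 0.45 × 0.05 × (1−0.15) × (1−0.8) = 0.003825
viral: 0.15 × 0.45 × (1−0.35) × (1−0.25) = 0.03290625
fungal: 0.4 × 0.4 × (1−0.45) × (1−0.9) = 0.0088
P(bacterial | x) = 0.003825 / 0.04553125 ≈ 0.084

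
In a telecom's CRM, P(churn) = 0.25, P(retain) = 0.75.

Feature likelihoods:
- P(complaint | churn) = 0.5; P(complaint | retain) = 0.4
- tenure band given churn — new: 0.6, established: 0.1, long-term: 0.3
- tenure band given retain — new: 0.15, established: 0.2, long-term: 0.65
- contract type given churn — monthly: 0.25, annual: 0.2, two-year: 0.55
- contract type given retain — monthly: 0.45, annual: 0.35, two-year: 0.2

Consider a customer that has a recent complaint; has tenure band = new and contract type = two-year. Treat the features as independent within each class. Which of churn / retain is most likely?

churn: 0.25 × 0.5 × 0.6 × 0.55 = 0.04125
retain: 0.75 × 0.4 × 0.15 × 0.2 = 0.009
Highest score → churn.

churn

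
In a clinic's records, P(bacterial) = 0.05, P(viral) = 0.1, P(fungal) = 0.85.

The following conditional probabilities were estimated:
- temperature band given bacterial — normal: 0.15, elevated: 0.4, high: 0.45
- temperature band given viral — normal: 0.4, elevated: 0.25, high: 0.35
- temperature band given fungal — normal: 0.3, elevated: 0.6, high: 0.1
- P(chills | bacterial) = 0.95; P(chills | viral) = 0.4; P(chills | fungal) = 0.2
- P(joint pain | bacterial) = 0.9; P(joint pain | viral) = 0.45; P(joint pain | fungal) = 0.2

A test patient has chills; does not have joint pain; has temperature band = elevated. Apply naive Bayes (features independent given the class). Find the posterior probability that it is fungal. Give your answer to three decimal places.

0.917

bacterial: 0.05 × 0.4 × 0.95 × (1−0.9) = 0.0019
viral: 0.1 × 0.25 × 0.4 × (1−0.45) = 0.0055
fungal: 0.85 × 0.6 × 0.2 × (1−0.2) = 0.0816
P(fungal | x) = 0.0816 / 0.089 ≈ 0.917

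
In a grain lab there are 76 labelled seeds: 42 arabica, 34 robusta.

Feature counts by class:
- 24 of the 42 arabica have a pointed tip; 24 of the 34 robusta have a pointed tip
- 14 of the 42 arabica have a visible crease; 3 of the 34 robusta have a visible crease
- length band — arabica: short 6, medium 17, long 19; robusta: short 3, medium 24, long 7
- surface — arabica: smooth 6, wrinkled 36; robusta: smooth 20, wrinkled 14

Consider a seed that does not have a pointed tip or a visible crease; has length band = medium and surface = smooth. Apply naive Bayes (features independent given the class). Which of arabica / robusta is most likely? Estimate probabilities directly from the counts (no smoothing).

arabica: (42/76) × (18/42) × (28/42) × (17/42) × (6/42) ≈ 0.00912997
robusta: (34/76) × (10/34) × (31/34) × (24/34) × (20/34) ≈ 0.0498141
Highest score → robusta.

robusta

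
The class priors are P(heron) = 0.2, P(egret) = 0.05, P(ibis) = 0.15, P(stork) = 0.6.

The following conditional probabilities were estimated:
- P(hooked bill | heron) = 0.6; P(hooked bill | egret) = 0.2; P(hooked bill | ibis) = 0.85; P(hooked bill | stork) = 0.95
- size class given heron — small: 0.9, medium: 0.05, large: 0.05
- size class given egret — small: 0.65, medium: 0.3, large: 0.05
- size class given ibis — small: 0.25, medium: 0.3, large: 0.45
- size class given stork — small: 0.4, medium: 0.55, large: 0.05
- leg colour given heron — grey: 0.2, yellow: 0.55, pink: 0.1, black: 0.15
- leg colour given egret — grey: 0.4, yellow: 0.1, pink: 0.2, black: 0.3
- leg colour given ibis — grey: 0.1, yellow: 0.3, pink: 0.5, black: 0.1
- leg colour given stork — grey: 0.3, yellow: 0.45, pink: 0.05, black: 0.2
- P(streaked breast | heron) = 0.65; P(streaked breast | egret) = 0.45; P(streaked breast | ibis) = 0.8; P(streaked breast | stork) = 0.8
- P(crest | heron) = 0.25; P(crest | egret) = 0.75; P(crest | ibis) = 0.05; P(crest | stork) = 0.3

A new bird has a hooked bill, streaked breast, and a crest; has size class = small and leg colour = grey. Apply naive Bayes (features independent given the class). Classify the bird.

heron: 0.2 × 0.6 × 0.9 × 0.2 × 0.65 × 0.25 = 0.00351
egret: 0.05 × 0.2 × 0.65 × 0.4 × 0.45 × 0.75 = 0.0008775
ibis: 0.15 × 0.85 × 0.25 × 0.1 × 0.8 × 0.05 = 0.0001275
stork: 0.6 × 0.95 × 0.4 × 0.3 × 0.8 × 0.3 = 0.016416
Highest score → stork.

stork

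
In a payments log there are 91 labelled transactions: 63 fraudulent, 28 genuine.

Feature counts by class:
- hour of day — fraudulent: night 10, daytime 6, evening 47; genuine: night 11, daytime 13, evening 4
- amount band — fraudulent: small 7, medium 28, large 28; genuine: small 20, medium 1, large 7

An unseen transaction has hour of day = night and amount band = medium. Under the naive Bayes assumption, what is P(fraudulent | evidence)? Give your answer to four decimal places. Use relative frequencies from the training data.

0.9188

fraudulent: (63/91) × (10/63) × (28/63) ≈ 0.04884
genuine: (28/91) × (11/28) × (1/28) ≈ 0.00431711
P(fraudulent | x) = 0.04884 / 0.05315711 ≈ 0.9188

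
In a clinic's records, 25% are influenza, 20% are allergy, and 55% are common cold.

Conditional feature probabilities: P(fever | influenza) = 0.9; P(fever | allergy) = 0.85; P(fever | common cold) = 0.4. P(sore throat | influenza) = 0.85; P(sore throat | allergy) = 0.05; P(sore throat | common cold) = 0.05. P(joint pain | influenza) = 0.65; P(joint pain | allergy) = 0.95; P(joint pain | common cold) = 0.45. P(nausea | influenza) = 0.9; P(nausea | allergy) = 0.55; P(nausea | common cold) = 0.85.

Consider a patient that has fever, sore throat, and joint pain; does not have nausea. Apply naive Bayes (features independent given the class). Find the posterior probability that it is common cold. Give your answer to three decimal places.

influenza: 0.25 × 0.9 × 0.85 × 0.65 × (1−0.9) = 0.01243125
allergy: 0.2 × 0.85 × 0.05 × 0.95 × (1−0.55) = 0.00363375
common cold: 0.55 × 0.4 × 0.05 × 0.45 × (1−0.85) = 0.0007425
P(common cold | x) = 0.0007425 / 0.0168075 ≈ 0.044

0.044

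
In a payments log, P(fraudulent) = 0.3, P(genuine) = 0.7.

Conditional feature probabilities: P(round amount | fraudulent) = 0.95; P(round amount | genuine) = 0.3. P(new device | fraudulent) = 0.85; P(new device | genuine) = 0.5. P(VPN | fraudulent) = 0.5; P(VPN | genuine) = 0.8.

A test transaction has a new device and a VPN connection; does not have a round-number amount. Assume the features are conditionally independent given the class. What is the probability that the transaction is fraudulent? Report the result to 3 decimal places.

0.032

fraudulent: 0.3 × (1−0.95) × 0.85 × 0.5 = 0.006375
genuine: 0.7 × (1−0.3) × 0.5 × 0.8 = 0.196
P(fraudulent | x) = 0.006375 / 0.202375 ≈ 0.032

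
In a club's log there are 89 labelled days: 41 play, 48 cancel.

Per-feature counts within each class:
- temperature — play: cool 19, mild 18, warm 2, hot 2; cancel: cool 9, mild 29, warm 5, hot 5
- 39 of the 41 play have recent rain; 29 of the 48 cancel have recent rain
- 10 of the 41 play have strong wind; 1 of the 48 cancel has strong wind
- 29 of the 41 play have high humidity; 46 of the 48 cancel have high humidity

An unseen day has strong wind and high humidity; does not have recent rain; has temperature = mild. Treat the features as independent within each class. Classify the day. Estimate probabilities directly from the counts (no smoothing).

cancel

play: (41/89) × (18/41) × (2/41) × (10/41) × (29/41) ≈ 0.001702
cancel: (48/89) × (29/48) × (19/48) × (1/48) × (46/48) ≈ 0.00257511
Highest score → cancel.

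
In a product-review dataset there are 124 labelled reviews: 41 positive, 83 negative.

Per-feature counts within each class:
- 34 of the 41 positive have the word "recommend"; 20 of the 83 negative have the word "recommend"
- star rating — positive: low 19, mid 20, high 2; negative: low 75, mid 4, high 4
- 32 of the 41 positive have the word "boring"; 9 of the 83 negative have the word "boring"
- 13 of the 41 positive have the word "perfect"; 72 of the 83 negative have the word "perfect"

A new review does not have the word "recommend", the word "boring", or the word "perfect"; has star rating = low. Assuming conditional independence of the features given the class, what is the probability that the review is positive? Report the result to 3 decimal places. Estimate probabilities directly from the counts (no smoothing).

0.067

positive: (41/124) × (7/41) × (19/41) × (9/41) × (28/41) ≈ 0.00392174
negative: (83/124) × (63/83) × (75/83) × (74/83) × (11/83) ≈ 0.0542463
P(positive | x) = 0.00392174 / 0.05816804 ≈ 0.067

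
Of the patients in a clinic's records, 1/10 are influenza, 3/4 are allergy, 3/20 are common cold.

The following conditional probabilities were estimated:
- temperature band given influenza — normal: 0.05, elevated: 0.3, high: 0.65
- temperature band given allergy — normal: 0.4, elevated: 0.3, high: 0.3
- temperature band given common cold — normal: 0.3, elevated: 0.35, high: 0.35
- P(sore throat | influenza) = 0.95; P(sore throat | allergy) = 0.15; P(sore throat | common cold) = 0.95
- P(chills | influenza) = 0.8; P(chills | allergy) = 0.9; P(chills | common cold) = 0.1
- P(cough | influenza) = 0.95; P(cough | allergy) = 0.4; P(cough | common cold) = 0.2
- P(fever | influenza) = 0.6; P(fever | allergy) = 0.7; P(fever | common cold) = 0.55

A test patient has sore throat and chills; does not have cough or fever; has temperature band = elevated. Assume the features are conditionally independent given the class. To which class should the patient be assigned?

allergy

influenza: 0.1 × 0.3 × 0.95 × 0.8 × (1−0.95) × (1−0.6) = 0.000456
allergy: 0.75 × 0.3 × 0.15 × 0.9 × (1−0.4) × (1−0.7) = 0.0054675
common cold: 0.15 × 0.35 × 0.95 × 0.1 × (1−0.2) × (1−0.55) = 0.0017955
Highest score → allergy.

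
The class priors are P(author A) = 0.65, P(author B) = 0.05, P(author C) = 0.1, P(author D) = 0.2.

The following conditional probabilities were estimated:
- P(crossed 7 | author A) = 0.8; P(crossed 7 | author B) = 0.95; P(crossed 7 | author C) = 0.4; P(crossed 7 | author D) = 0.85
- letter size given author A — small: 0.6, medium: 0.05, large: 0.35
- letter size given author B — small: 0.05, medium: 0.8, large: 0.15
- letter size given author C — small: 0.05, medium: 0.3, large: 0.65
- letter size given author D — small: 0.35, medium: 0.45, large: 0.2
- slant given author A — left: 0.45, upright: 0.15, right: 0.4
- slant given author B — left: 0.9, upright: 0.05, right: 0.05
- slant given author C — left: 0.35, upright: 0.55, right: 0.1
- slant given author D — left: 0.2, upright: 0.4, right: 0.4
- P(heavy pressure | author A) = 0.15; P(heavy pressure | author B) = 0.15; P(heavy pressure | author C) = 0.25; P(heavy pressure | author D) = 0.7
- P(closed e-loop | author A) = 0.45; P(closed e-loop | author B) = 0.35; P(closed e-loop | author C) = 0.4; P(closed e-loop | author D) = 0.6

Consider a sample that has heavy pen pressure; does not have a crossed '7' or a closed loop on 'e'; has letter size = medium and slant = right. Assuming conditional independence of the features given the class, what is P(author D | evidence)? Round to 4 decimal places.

0.7536

author A: 0.65 × (1−0.8) × 0.05 × 0.4 × 0.15 × (1−0.45) = 0.0002145
author B: 0.05 × (1−0.95) × 0.8 × 0.05 × 0.15 × (1−0.35) = 0.00000975
author C: 0.1 × (1−0.4) × 0.3 × 0.1 × 0.25 × (1−0.4) = 0.00027
author D: 0.2 × (1−0.85) × 0.45 × 0.4 × 0.7 × (1−0.6) = 0.001512
P(author D | x) = 0.001512 / 0.00200625 ≈ 0.7536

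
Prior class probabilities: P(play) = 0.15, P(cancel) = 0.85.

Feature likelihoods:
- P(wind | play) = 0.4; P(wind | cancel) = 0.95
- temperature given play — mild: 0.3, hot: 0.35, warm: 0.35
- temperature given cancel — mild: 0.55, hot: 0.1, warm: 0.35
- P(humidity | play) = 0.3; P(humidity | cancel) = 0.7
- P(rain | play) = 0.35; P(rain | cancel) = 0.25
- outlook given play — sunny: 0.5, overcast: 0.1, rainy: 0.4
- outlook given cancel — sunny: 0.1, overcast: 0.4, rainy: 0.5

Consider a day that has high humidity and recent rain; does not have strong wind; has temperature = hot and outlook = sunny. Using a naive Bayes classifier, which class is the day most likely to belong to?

play: 0.15 × (1−0.4) × 0.35 × 0.3 × 0.35 × 0.5 = 0.00165375
cancel: 0.85 × (1−0.95) × 0.1 × 0.7 × 0.25 × 0.1 = 0.000074375
Highest score → play.

play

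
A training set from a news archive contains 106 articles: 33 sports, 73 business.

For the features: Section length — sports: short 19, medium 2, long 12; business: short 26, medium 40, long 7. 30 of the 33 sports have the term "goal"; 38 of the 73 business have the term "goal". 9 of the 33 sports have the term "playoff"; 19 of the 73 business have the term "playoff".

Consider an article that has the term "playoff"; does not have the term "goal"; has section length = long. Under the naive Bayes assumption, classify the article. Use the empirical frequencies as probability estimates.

business

sports: (33/106) × (12/33) × (3/33) × (9/33) ≈ 0.0028068
business: (73/106) × (7/73) × (35/73) × (19/73) ≈ 0.00824078
Highest score → business.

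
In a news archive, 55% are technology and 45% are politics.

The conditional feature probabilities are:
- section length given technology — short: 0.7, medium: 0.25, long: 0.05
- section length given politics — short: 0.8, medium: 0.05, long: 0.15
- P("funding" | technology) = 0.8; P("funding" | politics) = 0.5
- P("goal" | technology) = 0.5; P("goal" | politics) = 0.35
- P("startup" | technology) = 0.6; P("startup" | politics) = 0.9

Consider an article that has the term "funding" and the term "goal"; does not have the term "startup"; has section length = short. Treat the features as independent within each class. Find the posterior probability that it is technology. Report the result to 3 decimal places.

technology: 0.55 × 0.7 × 0.8 × 0.5 × (1−0.6) = 0.0616
politics: 0.45 × 0.8 × 0.5 × 0.35 × (1−0.9) = 0.0063
P(technology | x) = 0.0616 / 0.0679 ≈ 0.907

0.907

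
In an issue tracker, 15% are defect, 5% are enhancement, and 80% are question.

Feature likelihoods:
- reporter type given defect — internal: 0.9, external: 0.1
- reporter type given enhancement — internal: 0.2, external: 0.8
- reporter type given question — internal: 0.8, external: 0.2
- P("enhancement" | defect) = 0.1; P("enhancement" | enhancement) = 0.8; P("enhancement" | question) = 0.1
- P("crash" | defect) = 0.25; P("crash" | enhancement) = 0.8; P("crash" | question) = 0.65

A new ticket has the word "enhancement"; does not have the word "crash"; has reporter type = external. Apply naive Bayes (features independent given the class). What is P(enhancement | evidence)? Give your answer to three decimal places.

defect: 0.15 × 0.1 × 0.1 × (1−0.25) = 0.001125
enhancement: 0.05 × 0.8 × 0.8 × (1−0.8) = 0.0064
question: 0.8 × 0.2 × 0.1 × (1−0.65) = 0.0056
P(enhancement | x) = 0.0064 / 0.013125 ≈ 0.488

0.488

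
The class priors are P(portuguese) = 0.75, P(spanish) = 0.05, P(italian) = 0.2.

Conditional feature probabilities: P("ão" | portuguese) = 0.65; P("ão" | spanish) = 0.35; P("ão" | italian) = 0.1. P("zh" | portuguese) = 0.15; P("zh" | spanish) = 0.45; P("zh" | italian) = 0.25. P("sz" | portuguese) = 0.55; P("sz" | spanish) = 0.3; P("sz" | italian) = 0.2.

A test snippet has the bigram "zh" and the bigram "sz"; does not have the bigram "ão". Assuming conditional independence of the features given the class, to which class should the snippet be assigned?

portuguese: 0.75 × (1−0.65) × 0.15 × 0.55 = 0.02165625
spanish: 0.05 × (1−0.35) × 0.45 × 0.3 = 0.0043875
italian: 0.2 × (1−0.1) × 0.25 × 0.2 = 0.009
Highest score → portuguese.

portuguese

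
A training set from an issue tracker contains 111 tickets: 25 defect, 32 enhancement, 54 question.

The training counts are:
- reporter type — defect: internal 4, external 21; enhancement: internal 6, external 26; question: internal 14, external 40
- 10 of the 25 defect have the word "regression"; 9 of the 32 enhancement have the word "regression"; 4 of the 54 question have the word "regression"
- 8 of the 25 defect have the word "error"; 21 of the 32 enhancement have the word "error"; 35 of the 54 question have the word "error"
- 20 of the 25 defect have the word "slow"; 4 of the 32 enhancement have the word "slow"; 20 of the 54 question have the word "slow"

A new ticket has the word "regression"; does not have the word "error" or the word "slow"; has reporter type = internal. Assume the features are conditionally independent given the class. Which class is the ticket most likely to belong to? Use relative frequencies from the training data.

enhancement

defect: (25/111) × (4/25) × (10/25) × (17/25) × (5/25) ≈ 0.00196036
enhancement: (32/111) × (6/32) × (9/32) × (11/32) × (28/32) ≈ 0.00457269
question: (54/111) × (14/54) × (4/54) × (19/54) × (34/54) ≈ 0.00206974
Highest score → enhancement.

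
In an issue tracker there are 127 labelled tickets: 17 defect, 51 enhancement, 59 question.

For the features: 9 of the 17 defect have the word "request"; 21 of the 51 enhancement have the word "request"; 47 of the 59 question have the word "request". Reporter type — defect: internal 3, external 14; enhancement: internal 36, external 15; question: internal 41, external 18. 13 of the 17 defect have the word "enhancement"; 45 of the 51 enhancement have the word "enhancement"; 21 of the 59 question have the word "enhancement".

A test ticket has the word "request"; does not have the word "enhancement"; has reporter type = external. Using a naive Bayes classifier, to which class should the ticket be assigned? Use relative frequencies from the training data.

defect: (17/127) × (9/17) × (14/17) × (4/17) ≈ 0.0137318
enhancement: (51/127) × (21/51) × (15/51) × (6/51) ≈ 0.0057216
question: (59/127) × (47/59) × (18/59) × (38/59) ≈ 0.0727187
Highest score → question.

question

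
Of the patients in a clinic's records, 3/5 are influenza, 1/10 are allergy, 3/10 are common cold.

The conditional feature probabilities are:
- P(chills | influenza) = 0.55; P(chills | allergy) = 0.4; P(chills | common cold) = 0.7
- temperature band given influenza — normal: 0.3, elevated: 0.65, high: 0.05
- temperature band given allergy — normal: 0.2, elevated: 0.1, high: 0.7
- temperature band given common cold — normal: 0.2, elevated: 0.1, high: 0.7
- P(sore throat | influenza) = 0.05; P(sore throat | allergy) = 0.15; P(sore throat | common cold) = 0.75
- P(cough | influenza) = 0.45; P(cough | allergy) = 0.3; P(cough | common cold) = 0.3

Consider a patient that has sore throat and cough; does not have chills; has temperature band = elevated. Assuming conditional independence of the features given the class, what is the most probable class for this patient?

influenza

influenza: 0.6 × (1−0.55) × 0.65 × 0.05 × 0.45 = 0.00394875
allergy: 0.1 × (1−0.4) × 0.1 × 0.15 × 0.3 = 0.00027
common cold: 0.3 × (1−0.7) × 0.1 × 0.75 × 0.3 = 0.002025
Highest score → influenza.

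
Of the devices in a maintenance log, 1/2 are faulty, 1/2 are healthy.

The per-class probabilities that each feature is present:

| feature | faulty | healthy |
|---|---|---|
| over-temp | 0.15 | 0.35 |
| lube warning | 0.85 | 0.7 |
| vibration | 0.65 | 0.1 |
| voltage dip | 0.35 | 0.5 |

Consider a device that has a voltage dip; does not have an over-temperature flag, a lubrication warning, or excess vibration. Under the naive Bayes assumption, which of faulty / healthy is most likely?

healthy

faulty: 0.5 × (1−0.15) × (1−0.85) × (1−0.65) × 0.35 = 0.007809375
healthy: 0.5 × (1−0.35) × (1−0.7) × (1−0.1) × 0.5 = 0.043875
Highest score → healthy.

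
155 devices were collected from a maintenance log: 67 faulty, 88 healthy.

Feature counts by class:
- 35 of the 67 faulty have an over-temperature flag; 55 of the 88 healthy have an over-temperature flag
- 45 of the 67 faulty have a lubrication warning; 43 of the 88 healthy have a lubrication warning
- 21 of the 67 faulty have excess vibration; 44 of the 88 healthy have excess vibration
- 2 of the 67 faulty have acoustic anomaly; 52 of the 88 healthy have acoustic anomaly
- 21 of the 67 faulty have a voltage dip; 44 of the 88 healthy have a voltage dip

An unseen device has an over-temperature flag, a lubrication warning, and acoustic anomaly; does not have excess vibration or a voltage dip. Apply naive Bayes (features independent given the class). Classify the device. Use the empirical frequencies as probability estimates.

healthy

faulty: (67/155) × (35/67) × (45/67) × (46/67) × (2/67) × (46/67) ≈ 0.002134
healthy: (88/155) × (55/88) × (43/88) × (44/88) × (52/88) × (44/88) ≈ 0.025614
Highest score → healthy.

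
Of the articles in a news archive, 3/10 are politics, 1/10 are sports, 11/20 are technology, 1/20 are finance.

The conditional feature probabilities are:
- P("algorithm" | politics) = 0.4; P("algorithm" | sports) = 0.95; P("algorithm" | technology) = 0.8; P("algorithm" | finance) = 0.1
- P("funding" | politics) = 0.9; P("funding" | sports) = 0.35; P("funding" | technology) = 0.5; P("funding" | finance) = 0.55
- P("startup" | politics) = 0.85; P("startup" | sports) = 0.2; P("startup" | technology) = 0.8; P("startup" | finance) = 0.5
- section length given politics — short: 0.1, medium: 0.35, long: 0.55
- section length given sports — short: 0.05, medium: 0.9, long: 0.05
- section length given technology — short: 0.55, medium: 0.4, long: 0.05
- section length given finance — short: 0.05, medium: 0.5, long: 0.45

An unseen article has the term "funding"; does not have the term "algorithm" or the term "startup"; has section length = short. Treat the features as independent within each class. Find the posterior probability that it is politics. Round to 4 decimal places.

0.2650

politics: 0.3 × (1−0.4) × 0.9 × (1−0.85) × 0.1 = 0.00243
sports: 0.1 × (1−0.95) × 0.35 × (1−0.2) × 0.05 = 0.00007
technology: 0.55 × (1−0.8) × 0.5 × (1−0.8) × 0.55 = 0.00605
finance: 0.05 × (1−0.1) × 0.55 × (1−0.5) × 0.05 = 0.00061875
P(politics | x) = 0.00243 / 0.00916875 ≈ 0.2650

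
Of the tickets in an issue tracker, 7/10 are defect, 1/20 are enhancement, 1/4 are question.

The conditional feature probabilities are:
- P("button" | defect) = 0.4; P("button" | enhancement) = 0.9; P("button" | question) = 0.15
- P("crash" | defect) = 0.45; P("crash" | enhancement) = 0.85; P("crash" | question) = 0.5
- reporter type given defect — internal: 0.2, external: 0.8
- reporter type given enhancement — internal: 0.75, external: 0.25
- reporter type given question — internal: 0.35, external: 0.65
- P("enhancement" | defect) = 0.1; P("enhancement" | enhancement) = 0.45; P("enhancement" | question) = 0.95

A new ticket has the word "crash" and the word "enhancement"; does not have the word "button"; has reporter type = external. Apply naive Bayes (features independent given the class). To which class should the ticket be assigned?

defect: 0.7 × (1−0.4) × 0.45 × 0.8 × 0.1 = 0.01512
enhancement: 0.05 × (1−0.9) × 0.85 × 0.25 × 0.45 = 0.000478125
question: 0.25 × (1−0.15) × 0.5 × 0.65 × 0.95 = 0.065609375
Highest score → question.

question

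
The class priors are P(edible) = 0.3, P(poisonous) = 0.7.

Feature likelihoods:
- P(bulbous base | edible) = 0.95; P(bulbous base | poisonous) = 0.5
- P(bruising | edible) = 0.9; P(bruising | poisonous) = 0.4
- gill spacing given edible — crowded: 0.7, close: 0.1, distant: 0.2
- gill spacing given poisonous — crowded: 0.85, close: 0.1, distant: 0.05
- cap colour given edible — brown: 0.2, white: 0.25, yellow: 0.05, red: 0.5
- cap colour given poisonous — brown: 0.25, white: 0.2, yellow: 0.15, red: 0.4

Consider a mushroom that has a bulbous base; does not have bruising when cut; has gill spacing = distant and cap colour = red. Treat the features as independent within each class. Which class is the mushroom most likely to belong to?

edible: 0.3 × 0.95 × (1−0.9) × 0.2 × 0.5 = 0.00285
poisonous: 0.7 × 0.5 × (1−0.4) × 0.05 × 0.4 = 0.0042
Highest score → poisonous.

poisonous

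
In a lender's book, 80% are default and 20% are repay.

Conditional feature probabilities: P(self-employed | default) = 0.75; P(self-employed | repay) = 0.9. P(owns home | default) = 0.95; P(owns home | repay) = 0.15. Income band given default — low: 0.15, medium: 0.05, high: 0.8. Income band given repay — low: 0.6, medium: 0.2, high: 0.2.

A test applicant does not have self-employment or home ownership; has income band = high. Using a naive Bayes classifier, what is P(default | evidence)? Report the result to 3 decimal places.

default: 0.8 × (1−0.75) × (1−0.95) × 0.8 = 0.008
repay: 0.2 × (1−0.9) × (1−0.15) × 0.2 = 0.0034
P(default | x) = 0.008 / 0.0114 ≈ 0.702

0.702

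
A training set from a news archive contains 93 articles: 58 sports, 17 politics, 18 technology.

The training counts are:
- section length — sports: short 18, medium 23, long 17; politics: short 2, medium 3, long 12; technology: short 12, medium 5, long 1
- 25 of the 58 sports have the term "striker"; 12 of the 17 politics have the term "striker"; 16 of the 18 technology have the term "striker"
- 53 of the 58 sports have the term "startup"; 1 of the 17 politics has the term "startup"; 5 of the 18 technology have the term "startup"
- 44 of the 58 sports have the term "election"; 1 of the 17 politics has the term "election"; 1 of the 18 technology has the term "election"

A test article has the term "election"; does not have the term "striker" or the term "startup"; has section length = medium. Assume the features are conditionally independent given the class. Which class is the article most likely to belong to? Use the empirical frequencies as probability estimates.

sports: (58/93) × (23/58) × (33/58) × (5/58) × (44/58) ≈ 0.00920232
politics: (17/93) × (3/17) × (5/17) × (16/17) × (1/17) ≈ 0.000525269
technology: (18/93) × (5/18) × (2/18) × (13/18) × (1/18) ≈ 0.000239686
Highest score → sports.

sports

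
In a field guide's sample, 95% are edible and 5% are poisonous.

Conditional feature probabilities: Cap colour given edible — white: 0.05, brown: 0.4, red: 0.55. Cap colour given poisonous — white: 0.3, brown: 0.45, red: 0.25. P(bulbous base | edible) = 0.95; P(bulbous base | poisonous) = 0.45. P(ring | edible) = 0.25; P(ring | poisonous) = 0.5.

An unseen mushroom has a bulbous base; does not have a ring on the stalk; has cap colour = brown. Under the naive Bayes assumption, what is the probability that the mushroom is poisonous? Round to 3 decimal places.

0.018

edible: 0.95 × 0.4 × 0.95 × (1−0.25) = 0.27075
poisonous: 0.05 × 0.45 × 0.45 × (1−0.5) = 0.0050625
P(poisonous | x) = 0.0050625 / 0.2758125 ≈ 0.018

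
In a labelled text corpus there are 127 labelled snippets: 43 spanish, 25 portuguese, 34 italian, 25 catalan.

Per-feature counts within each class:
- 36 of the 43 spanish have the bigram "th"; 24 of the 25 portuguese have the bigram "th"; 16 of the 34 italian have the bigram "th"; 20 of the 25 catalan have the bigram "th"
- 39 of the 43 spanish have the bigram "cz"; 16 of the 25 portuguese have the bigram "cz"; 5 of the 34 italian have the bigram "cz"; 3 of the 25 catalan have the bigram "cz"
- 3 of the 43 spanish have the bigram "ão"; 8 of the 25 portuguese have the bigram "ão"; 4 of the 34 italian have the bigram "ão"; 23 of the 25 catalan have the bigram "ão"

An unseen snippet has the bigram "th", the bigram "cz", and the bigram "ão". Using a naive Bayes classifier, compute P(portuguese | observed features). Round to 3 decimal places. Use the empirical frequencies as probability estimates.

0.508

spanish: (43/127) × (36/43) × (39/43) × (3/43) ≈ 0.0179369
portuguese: (25/127) × (24/25) × (16/25) × (8/25) ≈ 0.0387024
italian: (34/127) × (16/34) × (5/34) × (4/34) ≈ 0.00217966
catalan: (25/127) × (20/25) × (3/25) × (23/25) ≈ 0.0173858
P(portuguese | x) = 0.0387024 / 0.07620476 ≈ 0.508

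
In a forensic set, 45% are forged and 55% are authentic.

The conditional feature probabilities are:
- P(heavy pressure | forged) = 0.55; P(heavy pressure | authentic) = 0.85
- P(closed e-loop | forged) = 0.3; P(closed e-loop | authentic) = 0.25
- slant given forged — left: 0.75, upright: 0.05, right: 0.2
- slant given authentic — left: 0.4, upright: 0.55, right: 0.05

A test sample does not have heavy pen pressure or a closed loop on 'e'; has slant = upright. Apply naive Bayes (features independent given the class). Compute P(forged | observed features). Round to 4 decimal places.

forged: 0.45 × (1−0.55) × (1−0.3) × 0.05 = 0.0070875
authentic: 0.55 × (1−0.85) × (1−0.25) × 0.55 = 0.03403125
P(forged | x) = 0.0070875 / 0.04111875 ≈ 0.1724

0.1724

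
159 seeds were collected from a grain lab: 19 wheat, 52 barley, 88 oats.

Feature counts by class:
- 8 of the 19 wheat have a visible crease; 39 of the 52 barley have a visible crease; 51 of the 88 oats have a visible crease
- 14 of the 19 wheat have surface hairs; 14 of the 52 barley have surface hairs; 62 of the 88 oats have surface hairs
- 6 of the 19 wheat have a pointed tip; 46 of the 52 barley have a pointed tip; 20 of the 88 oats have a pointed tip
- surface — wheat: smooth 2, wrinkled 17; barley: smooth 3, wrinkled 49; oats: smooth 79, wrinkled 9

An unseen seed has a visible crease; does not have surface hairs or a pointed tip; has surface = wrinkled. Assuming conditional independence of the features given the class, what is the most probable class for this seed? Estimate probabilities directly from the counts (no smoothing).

wheat: (19/159) × (8/19) × (5/19) × (13/19) × (17/19) ≈ 0.00810577
barley: (52/159) × (39/52) × (38/52) × (6/52) × (49/52) ≈ 0.0194889
oats: (88/159) × (51/88) × (26/88) × (68/88) × (9/88) ≈ 0.00748945
Highest score → barley.

barley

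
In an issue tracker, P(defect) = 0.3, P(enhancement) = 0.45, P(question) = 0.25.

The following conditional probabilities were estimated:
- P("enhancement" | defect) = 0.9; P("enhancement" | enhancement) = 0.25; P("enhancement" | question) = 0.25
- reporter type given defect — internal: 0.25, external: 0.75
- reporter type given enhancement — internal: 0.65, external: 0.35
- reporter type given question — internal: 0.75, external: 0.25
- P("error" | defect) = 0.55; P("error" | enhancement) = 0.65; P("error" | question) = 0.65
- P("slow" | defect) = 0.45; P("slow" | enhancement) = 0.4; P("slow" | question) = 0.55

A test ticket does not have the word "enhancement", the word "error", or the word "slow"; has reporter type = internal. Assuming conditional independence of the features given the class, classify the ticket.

enhancement

defect: 0.3 × (1−0.9) × 0.25 × (1−0.55) × (1−0.45) = 0.00185625
enhancement: 0.45 × (1−0.25) × 0.65 × (1−0.65) × (1−0.4) = 0.04606875
question: 0.25 × (1−0.25) × 0.75 × (1−0.65) × (1−0.55) = 0.0221484375
Highest score → enhancement.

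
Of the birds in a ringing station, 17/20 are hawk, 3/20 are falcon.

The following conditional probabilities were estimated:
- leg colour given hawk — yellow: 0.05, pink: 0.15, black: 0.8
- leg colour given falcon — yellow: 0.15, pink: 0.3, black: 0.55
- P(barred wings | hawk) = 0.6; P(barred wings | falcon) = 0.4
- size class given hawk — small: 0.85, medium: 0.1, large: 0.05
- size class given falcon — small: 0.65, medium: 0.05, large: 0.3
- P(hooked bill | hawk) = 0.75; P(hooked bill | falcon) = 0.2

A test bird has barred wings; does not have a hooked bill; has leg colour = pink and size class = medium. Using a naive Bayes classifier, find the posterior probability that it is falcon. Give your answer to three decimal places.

hawk: 0.85 × 0.15 × 0.6 × 0.1 × (1−0.75) = 0.0019125
falcon: 0.15 × 0.3 × 0.4 × 0.05 × (1−0.2) = 0.00072
P(falcon | x) = 0.00072 / 0.0026325 ≈ 0.274

0.274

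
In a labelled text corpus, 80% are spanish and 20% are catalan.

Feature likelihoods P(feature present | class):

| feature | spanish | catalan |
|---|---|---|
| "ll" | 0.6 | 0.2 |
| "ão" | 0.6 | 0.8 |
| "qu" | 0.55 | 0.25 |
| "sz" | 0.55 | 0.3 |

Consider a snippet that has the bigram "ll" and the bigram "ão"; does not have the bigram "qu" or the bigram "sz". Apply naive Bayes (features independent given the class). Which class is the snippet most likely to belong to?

spanish

spanish: 0.8 × 0.6 × 0.6 × (1−0.55) × (1−0.55) = 0.05832
catalan: 0.2 × 0.2 × 0.8 × (1−0.25) × (1−0.3) = 0.0168
Highest score → spanish.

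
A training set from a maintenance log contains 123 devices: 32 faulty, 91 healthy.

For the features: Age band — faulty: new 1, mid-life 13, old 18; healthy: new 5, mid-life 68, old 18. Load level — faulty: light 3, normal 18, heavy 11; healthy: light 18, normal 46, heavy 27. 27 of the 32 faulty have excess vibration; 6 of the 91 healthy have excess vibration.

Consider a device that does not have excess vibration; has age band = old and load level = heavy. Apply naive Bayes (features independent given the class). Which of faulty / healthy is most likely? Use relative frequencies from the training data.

faulty: (32/123) × (18/32) × (11/32) × (5/32) ≈ 0.00786014
healthy: (91/123) × (18/91) × (27/91) × (85/91) ≈ 0.0405571
Highest score → healthy.

healthy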